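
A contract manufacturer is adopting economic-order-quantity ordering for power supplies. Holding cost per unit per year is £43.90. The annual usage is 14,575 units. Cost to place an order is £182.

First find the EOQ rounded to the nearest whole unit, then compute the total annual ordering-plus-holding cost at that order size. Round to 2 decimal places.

£15,261.16

Optimal lot size Q* = (2 × 14,575 × £182 / £43.9)^½ ≈ 347.63 → Q = 348 units
Orders/yr = 14,575/348 = 41.882; ordering cost = 41.882 × £182 = £7,622.56
Average inventory = 348/2 = 174; holding cost = 174 × £43.9 = £7,638.60
Total = £7,622.56 + £7,638.60 = £15,261.16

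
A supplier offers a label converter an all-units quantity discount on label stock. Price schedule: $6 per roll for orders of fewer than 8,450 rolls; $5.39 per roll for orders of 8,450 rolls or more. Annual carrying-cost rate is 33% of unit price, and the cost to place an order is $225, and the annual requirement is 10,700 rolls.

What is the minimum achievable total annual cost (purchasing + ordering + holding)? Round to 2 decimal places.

$65,472.92

H₁ = 33%×$6 = $1.9800;  H₂ = 33%×$5.39 = $1.7787
EOQ₁ = √(2×10,700×225/1.9800) = 1,559.43  (< 8,450, feasible at tier 1)
EOQ₂ = √(2×10,700×225/1.7787) = 1,645.31  (< 8,450 → use Q = 8,450 at tier-2 price)
TC(tier 1 (EOQ₁), Q≈1,559.4) = $67,287.67
TC(tier 2, Q≈8,450.0) = $65,472.92
Minimum at tier 2: $65,472.92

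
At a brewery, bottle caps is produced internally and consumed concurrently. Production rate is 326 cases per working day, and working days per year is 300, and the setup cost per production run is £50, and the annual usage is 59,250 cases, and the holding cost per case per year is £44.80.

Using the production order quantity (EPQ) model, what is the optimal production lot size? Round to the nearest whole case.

579 cases

d = 59,250/300 = 197.5000 cases/day;  effective holding cost H(1 − d/p) = 44.8·(1 − 197.5000/326) = 17.65890
Q* = √(2DS / H_eff) = √(2·59,250·50 / 17.65890) ≈ 579.25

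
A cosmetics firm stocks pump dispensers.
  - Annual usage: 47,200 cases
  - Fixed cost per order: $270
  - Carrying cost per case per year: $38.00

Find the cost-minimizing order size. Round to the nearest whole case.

Q* = √(2·D·S / H) = √(2·47,200·270 / 38) = √670,736.8 ≈ 818.99

819 cases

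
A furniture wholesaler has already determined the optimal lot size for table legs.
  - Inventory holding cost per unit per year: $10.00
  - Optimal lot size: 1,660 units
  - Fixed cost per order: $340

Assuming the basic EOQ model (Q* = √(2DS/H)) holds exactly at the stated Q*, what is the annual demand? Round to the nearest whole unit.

Since Q* = (2DS/H)^½, squaring gives Q*²·H = 2DS.
D = Q²H / (2S) = 1,660² × 10 / (2 × 340) = 40,523.53

40,524 units per year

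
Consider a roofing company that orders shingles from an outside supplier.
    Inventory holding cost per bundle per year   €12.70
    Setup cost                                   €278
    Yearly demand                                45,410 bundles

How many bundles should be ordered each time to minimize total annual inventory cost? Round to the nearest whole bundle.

Optimal lot size Q* = (2 × 45,410 × €278 / €12.7)^½ ≈ 1,409.97

1,410 bundles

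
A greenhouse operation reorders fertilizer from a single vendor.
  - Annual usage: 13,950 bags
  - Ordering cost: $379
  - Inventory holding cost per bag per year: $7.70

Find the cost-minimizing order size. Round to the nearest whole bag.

Q* = √(2·D·S / H) = √(2·13,950·379 / 7.7) = √1,373,259.7 ≈ 1,171.86

1,172 bags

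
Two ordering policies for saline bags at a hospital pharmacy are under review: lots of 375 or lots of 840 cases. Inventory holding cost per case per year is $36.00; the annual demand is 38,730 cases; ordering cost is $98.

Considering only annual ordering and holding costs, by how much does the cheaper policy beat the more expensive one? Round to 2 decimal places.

$2,767.06

For each Q, cost = (D/Q)·S + (Q/2)·H.
TC(375) = (38,730/375)×98 + (375/2)×36 = $16,871.44
TC(840) = (38,730/840)×98 + (840/2)×36 = $19,638.50
Cheaper: Q = 375.  Difference = $2,767.06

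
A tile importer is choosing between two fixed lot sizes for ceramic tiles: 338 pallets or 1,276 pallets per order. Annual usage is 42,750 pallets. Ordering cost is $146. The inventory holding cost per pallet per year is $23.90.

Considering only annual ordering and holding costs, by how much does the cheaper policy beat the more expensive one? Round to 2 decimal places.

$2,365.42

For each Q, cost = (D/Q)·S + (Q/2)·H.
TC(338) = (42,750/338)×146 + (338/2)×23.9 = $22,505.08
TC(1,276) = (42,750/1,276)×146 + (1,276/2)×23.9 = $20,139.66
Lots of 1,276 are cheaper by $2,365.42.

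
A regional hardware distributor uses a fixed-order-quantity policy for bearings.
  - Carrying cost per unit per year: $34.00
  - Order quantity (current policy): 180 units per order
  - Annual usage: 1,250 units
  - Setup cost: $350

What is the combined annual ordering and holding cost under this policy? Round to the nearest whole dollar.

Orders/yr = 1,250/180 = 6.944; ordering cost = 6.944 × $350 = $2,430.56
Average inventory = 180/2 = 90; holding cost = 90 × $34 = $3,060.00
Total = $2,430.56 + $3,060.00 = $5,490.56

$5,491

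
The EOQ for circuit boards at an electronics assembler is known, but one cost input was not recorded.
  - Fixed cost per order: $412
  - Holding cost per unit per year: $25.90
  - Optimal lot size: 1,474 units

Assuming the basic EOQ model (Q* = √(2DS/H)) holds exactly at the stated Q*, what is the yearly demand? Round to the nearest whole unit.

68,292 units per year

EOQ relation: Q² = 2DS/H, so rearrange for the unknown.
D = Q²H / (2S) = 1,474² × 25.9 / (2 × 412) = 68,291.64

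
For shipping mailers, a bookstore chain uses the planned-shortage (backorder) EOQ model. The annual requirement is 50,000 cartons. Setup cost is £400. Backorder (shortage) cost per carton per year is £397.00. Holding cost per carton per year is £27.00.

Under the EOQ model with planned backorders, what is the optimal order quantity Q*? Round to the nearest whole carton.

Q* = √(2DS/H) · √((H + b)/b)
   = √(2 × 50,000 × 400 / 27) · √((27 + 397) / 397)
   = 1,217.161 × 1.0334 ≈ 1,257.87

1,258 cartons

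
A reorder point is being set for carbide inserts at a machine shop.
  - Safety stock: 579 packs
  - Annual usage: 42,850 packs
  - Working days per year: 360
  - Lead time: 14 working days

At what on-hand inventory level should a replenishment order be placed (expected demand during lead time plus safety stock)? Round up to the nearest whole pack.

2,246 packs

Daily demand d = 42,850 / 360 = 119.028 packs/day
Demand during lead time = 119.028 × 14 = 1,666.39
Reorder point = 1,666.39 + 579 = 2,245.39 → round up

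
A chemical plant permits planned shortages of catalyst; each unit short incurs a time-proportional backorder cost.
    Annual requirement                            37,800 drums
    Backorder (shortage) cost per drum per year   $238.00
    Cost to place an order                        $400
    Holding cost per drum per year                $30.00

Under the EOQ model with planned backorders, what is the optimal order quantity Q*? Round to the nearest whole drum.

Basic EOQ = √(2·37,800·400/30) = 1,003.992
Backorder adjustment √((H+b)/b) = √((30+238)/238) = 1.0612
Q* = 1,003.992 × 1.0612 ≈ 1,065.39

1,065 drums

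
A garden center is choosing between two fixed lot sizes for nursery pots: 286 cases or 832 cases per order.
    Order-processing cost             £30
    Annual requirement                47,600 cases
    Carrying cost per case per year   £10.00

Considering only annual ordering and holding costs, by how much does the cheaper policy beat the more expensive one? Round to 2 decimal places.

TC(Q) = (D/Q)S + (Q/2)H
TC(286) = (47,600/286)×30 + (286/2)×10 = £6,423.01
TC(832) = (47,600/832)×30 + (832/2)×10 = £5,876.35
|ΔTC| = |£6,423.01 − £5,876.35| = £546.66

£546.66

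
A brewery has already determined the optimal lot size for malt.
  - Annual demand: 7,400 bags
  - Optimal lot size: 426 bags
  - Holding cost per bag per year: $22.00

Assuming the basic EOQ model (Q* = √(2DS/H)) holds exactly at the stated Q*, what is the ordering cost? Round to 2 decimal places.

$269.76

From Q* = √(2DS/H) ⇒ Q*² = 2DS/H.
S = Q²H / (2D) = 426² × 22 / (2 × 7,400) = 269.7616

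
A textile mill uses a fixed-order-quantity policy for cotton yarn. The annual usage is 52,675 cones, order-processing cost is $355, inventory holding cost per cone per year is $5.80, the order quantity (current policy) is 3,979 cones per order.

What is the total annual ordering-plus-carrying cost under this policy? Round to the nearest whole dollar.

$16,239

Ordering: D/Q × S = 52,675/3,979 × $355 = $4,699.58
Holding:  Q/2 × H = 3,979/2 × $5.8 = $11,539.10
Total = $4,699.58 + $11,539.10 = $16,238.68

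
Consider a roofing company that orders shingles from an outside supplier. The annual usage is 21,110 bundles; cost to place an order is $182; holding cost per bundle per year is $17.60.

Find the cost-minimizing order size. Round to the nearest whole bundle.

661 bundles

2DS/H = 2·21,110·182/17.6 = 436,593.18
EOQ = √436,593.18 ≈ 660.75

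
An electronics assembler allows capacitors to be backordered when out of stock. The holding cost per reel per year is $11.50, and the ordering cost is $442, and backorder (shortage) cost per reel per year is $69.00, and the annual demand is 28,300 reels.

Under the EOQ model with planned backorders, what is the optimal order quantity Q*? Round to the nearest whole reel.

1,593 reels

Basic EOQ = √(2·28,300·442/11.5) = 1,474.927
Backorder adjustment √((H+b)/b) = √((11.5+69)/69) = 1.0801
Q* = 1,474.927 × 1.0801 ≈ 1,593.10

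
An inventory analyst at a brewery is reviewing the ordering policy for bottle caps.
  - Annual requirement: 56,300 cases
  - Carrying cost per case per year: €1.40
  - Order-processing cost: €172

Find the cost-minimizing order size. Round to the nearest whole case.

2DS/H = 2·56,300·172/1.4 = 13,833,714.29
EOQ = √13,833,714.29 ≈ 3,719.37

3,719 cases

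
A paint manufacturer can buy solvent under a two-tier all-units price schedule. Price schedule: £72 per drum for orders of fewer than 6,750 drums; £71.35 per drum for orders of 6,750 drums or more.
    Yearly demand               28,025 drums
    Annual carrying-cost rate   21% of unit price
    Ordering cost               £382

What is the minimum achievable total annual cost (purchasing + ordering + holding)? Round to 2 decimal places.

H₁ = 21%×£72 = £15.1200;  H₂ = 21%×£71.35 = £14.9835
EOQ₁ = √(2×28,025×382/15.1200) = 1,189.99  (< 6,750, feasible at tier 1)
EOQ₂ = √(2×28,025×382/14.9835) = 1,195.40  (< 6,750 → use Q = 6,750 at tier-2 price)
TC(tier 1 (EOQ₁), Q≈1,190.0) = £2,035,792.66
TC(tier 2, Q≈6,750.0) = £2,051,739.07
Minimum at tier 1 (EOQ₁): £2,035,792.66

£2,035,792.66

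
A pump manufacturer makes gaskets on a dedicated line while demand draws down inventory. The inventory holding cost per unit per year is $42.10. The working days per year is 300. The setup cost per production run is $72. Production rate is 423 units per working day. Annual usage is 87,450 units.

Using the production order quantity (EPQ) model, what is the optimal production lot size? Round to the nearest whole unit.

Daily demand d = 87,450/300 = 291.500; p = 423; 1 − d/p = 0.31087
EPQ = √(2DS / (H(1 − d/p)))
    = √(2 × 87,450 × 72 / (42.1 × 0.31087)) ≈ 980.91

981 units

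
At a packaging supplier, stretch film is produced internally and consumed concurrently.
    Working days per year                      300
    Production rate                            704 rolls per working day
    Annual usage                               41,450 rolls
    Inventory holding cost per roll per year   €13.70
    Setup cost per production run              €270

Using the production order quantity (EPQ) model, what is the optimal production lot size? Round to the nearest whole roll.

1,426 rolls

Daily demand d = 41,450/300 = 138.167; p = 704; 1 − d/p = 0.80374
EPQ = √(2DS / (H(1 − d/p)))
    = √(2 × 41,450 × 270 / (13.7 × 0.80374)) ≈ 1,425.74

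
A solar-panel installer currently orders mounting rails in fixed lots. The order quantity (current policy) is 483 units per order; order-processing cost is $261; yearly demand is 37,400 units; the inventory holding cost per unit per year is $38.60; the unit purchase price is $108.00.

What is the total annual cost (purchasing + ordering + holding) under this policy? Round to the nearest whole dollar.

$4,068,732

Annual ordering cost = (D/Q)·S = (37,400/483) × 261 = $20,209.94
Annual holding cost  = (Q/2)·H = (483/2) × 38.6 = $9,321.90
Purchase cost = D·C = 37,400 × 108 = $4,039,200.00
Total = $20,209.94 + $9,321.90 + $4,039,200.00 = $4,068,731.84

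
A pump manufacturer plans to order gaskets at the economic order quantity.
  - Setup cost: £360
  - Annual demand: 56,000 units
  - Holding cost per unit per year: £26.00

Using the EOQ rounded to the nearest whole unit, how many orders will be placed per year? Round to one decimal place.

45.0 orders per year

EOQ = √(2DS/H) = √(2 × 56,000 × 360 / 26)
    = √(1,550,769.23) ≈ 1,245.30 → Q = 1,245
Orders per year = D/Q = 56,000 / 1,245 = 44.980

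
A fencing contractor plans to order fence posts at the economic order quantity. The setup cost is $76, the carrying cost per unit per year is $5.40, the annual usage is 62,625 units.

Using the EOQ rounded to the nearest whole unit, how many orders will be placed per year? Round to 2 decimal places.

Q* = √(2·D·S / H) = √(2·62,625·76 / 5.4) = √1,762,777.8 ≈ 1,327.70 → Q = 1,328
N = D/Q = 62,625/1,328 ≈ 47.157 orders/yr

47.16 orders per year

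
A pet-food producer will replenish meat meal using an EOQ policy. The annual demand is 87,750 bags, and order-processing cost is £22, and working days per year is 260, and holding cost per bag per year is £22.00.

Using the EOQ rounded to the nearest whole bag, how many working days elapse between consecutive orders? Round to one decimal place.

2DS/H = 2·87,750·22/22 = 175,500.00
EOQ = √175,500.00 ≈ 418.93 → Q = 419 bags
Cycle time = (working days × Q)/D = (260 × 419) / 87,750 = 1.241 days

1.2 days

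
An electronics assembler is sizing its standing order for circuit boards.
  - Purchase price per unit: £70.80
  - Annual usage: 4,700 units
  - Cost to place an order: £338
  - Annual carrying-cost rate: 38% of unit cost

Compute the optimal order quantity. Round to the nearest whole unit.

Holding cost per unit per year: H = 38% × £70.8 = £26.9040
2DS/H = 2·4,700·338/26.904 = 118,093.96
EOQ = √118,093.96 ≈ 343.65

344 units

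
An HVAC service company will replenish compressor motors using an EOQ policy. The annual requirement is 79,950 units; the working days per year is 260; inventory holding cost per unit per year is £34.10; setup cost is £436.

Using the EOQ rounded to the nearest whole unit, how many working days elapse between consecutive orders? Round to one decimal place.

4.7 days

Q* = √(2·D·S / H) = √(2·79,950·436 / 34.1) = √2,044,469.2 ≈ 1,429.85 → Q = 1,430 units
Cycle time = (working days × Q)/D = (260 × 1,430) / 79,950 = 4.650 days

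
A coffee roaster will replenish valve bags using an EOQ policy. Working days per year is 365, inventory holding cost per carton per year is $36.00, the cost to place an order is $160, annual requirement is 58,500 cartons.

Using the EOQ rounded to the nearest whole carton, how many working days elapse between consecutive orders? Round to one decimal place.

2DS/H = 2·58,500·160/36 = 520,000.00
EOQ = √520,000.00 ≈ 721.11 → Q = 721 cartons
Days between orders = 365 / (D/Q) = 365 / 81.137 ≈ 4.499

4.5 days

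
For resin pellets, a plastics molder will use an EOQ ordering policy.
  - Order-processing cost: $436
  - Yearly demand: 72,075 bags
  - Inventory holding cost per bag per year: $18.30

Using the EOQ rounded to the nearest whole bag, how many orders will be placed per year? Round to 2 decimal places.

38.90 orders per year

Q* = √(2·D·S / H) = √(2·72,075·436 / 18.3) = √3,434,393.4 ≈ 1,853.21 → Q = 1,853
Orders per year = D/Q = 72,075 / 1,853 = 38.896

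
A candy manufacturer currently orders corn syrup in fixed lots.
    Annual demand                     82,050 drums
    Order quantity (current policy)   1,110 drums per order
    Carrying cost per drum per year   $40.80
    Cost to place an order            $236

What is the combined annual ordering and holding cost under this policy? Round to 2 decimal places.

$40,088.86

Ordering: D/Q × S = 82,050/1,110 × $236 = $17,444.86
Holding:  Q/2 × H = 1,110/2 × $40.8 = $22,644.00
Total = $17,444.86 + $22,644.00 = $40,088.86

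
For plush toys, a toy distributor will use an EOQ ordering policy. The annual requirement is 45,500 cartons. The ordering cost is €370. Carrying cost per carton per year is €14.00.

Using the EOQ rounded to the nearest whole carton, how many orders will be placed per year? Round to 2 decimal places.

2DS/H = 2·45,500·370/14 = 2,405,000.00
EOQ = √2,405,000.00 ≈ 1,550.81 → Q = 1,551
Orders per year = D/Q = 45,500 / 1,551 = 29.336

29.34 orders per year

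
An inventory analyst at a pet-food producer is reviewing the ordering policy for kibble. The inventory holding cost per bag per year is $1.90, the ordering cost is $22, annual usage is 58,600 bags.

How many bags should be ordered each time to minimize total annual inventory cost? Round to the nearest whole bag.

Optimal lot size Q* = (2 × 58,600 × $22 / $1.9)^½ ≈ 1,164.93

1,165 bags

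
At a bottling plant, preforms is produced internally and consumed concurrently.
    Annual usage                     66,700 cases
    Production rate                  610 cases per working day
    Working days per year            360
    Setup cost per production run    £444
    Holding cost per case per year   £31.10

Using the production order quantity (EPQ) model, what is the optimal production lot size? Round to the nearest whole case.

1,654 cases

Daily demand d = 66,700/360 = 185.278; p = 610; 1 − d/p = 0.69627
EPQ = √(2DS / (H(1 − d/p)))
    = √(2 × 66,700 × 444 / (31.1 × 0.69627)) ≈ 1,653.87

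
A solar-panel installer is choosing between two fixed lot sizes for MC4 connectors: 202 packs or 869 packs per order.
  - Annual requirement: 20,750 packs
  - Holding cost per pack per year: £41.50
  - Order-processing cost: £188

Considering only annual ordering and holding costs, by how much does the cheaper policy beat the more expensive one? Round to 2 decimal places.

£982.56

For each Q, cost = (D/Q)·S + (Q/2)·H.
TC(202) = (20,750/202)×188 + (202/2)×41.5 = £23,503.38
TC(869) = (20,750/869)×188 + (869/2)×41.5 = £22,520.82
Cheaper: Q = 869.  Difference = £982.56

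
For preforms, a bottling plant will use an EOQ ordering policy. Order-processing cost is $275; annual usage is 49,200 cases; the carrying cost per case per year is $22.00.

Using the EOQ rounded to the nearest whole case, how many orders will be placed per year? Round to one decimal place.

2DS/H = 2·49,200·275/22 = 1,230,000.00
EOQ = √1,230,000.00 ≈ 1,109.05 → Q = 1,109
Orders per year = D/Q = 49,200 / 1,109 = 44.364

44.4 orders per year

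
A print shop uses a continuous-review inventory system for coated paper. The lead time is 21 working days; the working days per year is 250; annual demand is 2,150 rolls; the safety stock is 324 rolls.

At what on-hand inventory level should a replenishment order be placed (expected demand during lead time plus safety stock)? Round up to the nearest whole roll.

505 rolls

Daily demand d = 2,150 / 250 = 8.600 rolls/day
Demand during lead time = 8.600 × 21 = 180.60
Reorder point = 180.60 + 324 = 504.60 → round up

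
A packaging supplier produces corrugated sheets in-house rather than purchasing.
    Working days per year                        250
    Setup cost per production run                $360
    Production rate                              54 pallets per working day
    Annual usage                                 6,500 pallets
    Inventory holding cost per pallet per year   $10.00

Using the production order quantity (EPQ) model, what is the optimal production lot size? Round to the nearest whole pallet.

950 pallets

d = 6,500/250 = 26.0000 pallets/day;  effective holding cost H(1 − d/p) = 10·(1 − 26.0000/54) = 5.18519
Q* = √(2DS / H_eff) = √(2·6,500·360 / 5.18519) ≈ 950.04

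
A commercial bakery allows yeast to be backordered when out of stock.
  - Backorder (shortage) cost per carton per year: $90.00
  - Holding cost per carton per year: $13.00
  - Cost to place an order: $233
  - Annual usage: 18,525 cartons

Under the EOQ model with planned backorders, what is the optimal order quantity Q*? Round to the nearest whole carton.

Basic EOQ = √(2·18,525·233/13) = 814.893
Backorder adjustment √((H+b)/b) = √((13+90)/90) = 1.0698
Q* = 814.893 × 1.0698 ≈ 871.76

872 cartons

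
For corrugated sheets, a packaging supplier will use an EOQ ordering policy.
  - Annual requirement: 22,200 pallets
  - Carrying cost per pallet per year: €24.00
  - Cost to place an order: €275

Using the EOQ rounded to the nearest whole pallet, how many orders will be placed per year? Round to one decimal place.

2DS/H = 2·22,200·275/24 = 508,750.00
EOQ = √508,750.00 ≈ 713.27 → Q = 713
Orders per year = D/Q = 22,200 / 713 = 31.136

31.1 orders per year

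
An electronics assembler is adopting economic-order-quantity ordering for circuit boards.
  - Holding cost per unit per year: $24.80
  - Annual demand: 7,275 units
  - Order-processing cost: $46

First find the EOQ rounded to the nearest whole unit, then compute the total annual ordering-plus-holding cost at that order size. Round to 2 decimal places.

$4,074.15

Optimal lot size Q* = (2 × 7,275 × $46 / $24.8)^½ ≈ 164.28 → Q = 164 units
Ordering: D/Q × S = 7,275/164 × $46 = $2,040.55
Holding:  Q/2 × H = 164/2 × $24.8 = $2,033.60
Total = $2,040.55 + $2,033.60 = $4,074.15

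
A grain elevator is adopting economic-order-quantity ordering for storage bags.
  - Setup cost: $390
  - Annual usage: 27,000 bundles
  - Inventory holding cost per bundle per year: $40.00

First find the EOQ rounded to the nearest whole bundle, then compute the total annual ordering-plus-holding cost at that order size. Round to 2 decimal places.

$29,024.13

EOQ = √(2DS/H) = √(2 × 27,000 × 390 / 40)
    = √(526,500.00) ≈ 725.60 → Q = 726 bundles
Orders/yr = 27,000/726 = 37.190; ordering cost = 37.190 × $390 = $14,504.13
Average inventory = 726/2 = 363; holding cost = 363 × $40 = $14,520.00
Total = $14,504.13 + $14,520.00 = $29,024.13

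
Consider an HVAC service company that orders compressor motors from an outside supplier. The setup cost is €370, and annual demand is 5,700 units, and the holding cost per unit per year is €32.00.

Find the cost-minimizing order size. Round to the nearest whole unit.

363 units

Q* = √(2·D·S / H) = √(2·5,700·370 / 32) = √131,812.5 ≈ 363.06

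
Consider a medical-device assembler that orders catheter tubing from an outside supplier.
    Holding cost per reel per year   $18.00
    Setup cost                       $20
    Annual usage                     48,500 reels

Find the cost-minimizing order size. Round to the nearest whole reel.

EOQ = √(2DS/H) = √(2 × 48,500 × 20 / 18)
    = √(107,777.78) ≈ 328.30

328 reels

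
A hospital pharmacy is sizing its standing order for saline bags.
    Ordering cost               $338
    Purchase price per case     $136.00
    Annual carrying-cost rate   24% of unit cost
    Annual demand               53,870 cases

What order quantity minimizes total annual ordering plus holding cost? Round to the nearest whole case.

1,056 cases

Holding cost per case per year: H = 24% × $136 = $32.6400
Q* = √(2·D·S / H) = √(2·53,870·338 / 32.64) = √1,115,690.0 ≈ 1,056.26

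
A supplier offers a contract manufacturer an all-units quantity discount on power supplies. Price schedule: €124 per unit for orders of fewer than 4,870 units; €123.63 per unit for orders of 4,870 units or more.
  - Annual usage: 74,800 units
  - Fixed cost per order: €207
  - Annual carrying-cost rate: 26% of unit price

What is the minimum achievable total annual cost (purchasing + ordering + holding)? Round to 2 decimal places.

H₁ = 26%×€124 = €32.2400;  H₂ = 26%×€123.63 = €32.1438
EOQ₁ = √(2×74,800×207/32.2400) = 980.06  (< 4,870, feasible at tier 1)
EOQ₂ = √(2×74,800×207/32.1438) = 981.53  (< 4,870 → use Q = 4,870 at tier-2 price)
TC(tier 1 (EOQ₁), Q≈980.1) = €9,306,797.19
TC(tier 2, Q≈4,870.0) = €9,328,973.54
Minimum at tier 1 (EOQ₁): €9,306,797.19

€9,306,797.19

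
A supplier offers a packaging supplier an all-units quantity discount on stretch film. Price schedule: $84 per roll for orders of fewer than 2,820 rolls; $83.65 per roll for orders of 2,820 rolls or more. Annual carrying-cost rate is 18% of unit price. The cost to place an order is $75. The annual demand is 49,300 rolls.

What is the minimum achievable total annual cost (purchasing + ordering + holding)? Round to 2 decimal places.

H₁ = 18%×$84 = $15.1200;  H₂ = 18%×$83.65 = $15.0570
EOQ₁ = √(2×49,300×75/15.1200) = 699.35  (< 2,820, feasible at tier 1)
EOQ₂ = √(2×49,300×75/15.0570) = 700.81  (< 2,820 → use Q = 2,820 at tier-2 price)
TC(tier 1 (EOQ₁), Q≈699.3) = $4,151,774.14
TC(tier 2, Q≈2,820.0) = $4,146,486.54
Minimum at tier 2: $4,146,486.54

$4,146,486.54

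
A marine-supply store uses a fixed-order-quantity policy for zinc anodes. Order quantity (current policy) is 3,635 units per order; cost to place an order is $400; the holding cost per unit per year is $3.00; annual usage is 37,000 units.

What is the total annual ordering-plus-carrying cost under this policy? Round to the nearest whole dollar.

$9,524

Orders/yr = 37,000/3,635 = 10.179; ordering cost = 10.179 × $400 = $4,071.53
Average inventory = 3,635/2 = 1817.5; holding cost = 1817.5 × $3 = $5,452.50
Total = $4,071.53 + $5,452.50 = $9,524.03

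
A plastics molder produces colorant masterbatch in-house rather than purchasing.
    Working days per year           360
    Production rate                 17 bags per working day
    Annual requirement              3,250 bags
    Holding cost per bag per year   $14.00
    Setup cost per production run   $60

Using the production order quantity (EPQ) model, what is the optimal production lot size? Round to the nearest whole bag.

244 bags

d = 3,250/360 = 9.0278 bags/day;  effective holding cost H(1 − d/p) = 14·(1 − 9.0278/17) = 6.56536
Q* = √(2DS / H_eff) = √(2·3,250·60 / 6.56536) ≈ 243.73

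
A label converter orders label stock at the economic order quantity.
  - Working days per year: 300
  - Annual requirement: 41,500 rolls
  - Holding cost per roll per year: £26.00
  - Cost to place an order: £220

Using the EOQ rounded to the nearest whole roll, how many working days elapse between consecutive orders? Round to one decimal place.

6.1 days

2DS/H = 2·41,500·220/26 = 702,307.69
EOQ = √702,307.69 ≈ 838.04 → Q = 838 rolls
Cycle time = (working days × Q)/D = (300 × 838) / 41,500 = 6.058 days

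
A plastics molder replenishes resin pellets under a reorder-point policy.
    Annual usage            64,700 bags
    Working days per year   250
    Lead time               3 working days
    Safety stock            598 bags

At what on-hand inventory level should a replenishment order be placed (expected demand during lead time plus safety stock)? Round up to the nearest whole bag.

Daily demand d = 64,700 / 250 = 258.800 bags/day
Demand during lead time = 258.800 × 3 = 776.40
Reorder point = 776.40 + 598 = 1,374.40 → round up

1,375 bags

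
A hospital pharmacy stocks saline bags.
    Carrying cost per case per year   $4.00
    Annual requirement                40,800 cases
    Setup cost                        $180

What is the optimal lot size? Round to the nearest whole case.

1,916 cases

2DS/H = 2·40,800·180/4 = 3,672,000.00
EOQ = √3,672,000.00 ≈ 1,916.25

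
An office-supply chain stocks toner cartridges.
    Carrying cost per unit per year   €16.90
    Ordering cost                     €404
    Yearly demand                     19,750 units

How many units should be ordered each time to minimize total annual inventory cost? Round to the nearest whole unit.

972 units

Q* = √(2·D·S / H) = √(2·19,750·404 / 16.9) = √944,260.4 ≈ 971.73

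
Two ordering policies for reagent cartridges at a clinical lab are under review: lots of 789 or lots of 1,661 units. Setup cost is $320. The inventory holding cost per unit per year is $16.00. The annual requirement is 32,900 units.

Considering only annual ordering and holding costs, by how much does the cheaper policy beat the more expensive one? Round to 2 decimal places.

Annual cost at Q: ordering D·S/Q plus holding Q·H/2.
TC(789) = (32,900/789)×320 + (789/2)×16 = $19,655.47
TC(1,661) = (32,900/1,661)×320 + (1,661/2)×16 = $19,626.35
Cheaper: Q = 1,661.  Difference = $29.12

$29.12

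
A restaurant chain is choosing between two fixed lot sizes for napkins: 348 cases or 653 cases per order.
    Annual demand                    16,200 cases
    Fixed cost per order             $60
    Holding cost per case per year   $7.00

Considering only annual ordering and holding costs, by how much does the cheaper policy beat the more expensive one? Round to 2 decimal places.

TC(Q) = (D/Q)S + (Q/2)H
TC(348) = (16,200/348)×60 + (348/2)×7 = $4,011.10
TC(653) = (16,200/653)×60 + (653/2)×7 = $3,774.01
Cheaper: Q = 653.  Difference = $237.09

$237.09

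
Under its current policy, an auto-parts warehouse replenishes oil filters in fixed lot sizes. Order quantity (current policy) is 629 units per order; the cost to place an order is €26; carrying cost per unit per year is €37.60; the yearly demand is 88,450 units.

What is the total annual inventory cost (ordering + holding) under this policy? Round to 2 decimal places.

Orders/yr = 88,450/629 = 140.620; ordering cost = 140.620 × €26 = €3,656.12
Average inventory = 629/2 = 314.5; holding cost = 314.5 × €37.6 = €11,825.20
Total = €3,656.12 + €11,825.20 = €15,481.32

€15,481.32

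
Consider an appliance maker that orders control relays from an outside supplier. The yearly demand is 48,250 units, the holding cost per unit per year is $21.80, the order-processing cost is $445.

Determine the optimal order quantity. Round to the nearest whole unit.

EOQ = √(2DS/H) = √(2 × 48,250 × 445 / 21.8)
    = √(1,969,839.45) ≈ 1,403.51

1,404 units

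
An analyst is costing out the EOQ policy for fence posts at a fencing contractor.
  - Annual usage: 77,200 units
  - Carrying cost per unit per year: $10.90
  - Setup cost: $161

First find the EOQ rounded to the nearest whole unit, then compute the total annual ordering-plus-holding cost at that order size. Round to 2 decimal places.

$16,460.76

Q* = √(2·D·S / H) = √(2·77,200·161 / 10.9) = √2,280,587.2 ≈ 1,510.16 → Q = 1,510 units
Orders/yr = 77,200/1,510 = 51.126; ordering cost = 51.126 × $161 = $8,231.26
Average inventory = 1,510/2 = 755; holding cost = 755 × $10.9 = $8,229.50
Total = $8,231.26 + $8,229.50 = $16,460.76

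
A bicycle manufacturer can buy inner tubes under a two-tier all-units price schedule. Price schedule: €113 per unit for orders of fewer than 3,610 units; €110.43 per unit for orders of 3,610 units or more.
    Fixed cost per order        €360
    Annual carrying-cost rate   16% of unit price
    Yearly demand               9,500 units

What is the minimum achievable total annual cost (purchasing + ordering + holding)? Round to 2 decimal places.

H₁ = 16%×€113 = €18.0800;  H₂ = 16%×€110.43 = €17.6688
EOQ₁ = √(2×9,500×360/18.0800) = 615.08  (< 3,610, feasible at tier 1)
EOQ₂ = √(2×9,500×360/17.6688) = 622.19  (< 3,610 → use Q = 3,610 at tier-2 price)
TC(tier 1 (EOQ₁), Q≈615.1) = €1,084,620.58
TC(tier 2, Q≈3,610.0) = €1,081,924.55
Minimum at tier 2: €1,081,924.55

€1,081,924.55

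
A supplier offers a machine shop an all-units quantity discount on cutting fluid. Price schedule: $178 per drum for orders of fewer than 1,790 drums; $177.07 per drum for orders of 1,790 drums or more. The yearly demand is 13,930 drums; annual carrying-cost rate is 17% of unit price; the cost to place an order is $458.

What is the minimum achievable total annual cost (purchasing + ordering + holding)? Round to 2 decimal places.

H₁ = 17%×$178 = $30.2600;  H₂ = 17%×$177.07 = $30.1019
EOQ₁ = √(2×13,930×458/30.2600) = 649.36  (< 1,790, feasible at tier 1)
EOQ₂ = √(2×13,930×458/30.1019) = 651.07  (< 1,790 → use Q = 1,790 at tier-2 price)
TC(tier 1 (EOQ₁), Q≈649.4) = $2,499,189.78
TC(tier 2, Q≈1,790.0) = $2,497,090.51
Minimum at tier 2: $2,497,090.51

$2,497,090.51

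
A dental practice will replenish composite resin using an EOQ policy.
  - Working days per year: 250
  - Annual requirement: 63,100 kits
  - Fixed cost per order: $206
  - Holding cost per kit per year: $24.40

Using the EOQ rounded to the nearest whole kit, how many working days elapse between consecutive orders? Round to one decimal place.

4.1 days

2DS/H = 2·63,100·206/24.4 = 1,065,459.02
EOQ = √1,065,459.02 ≈ 1,032.21 → Q = 1,032 kits
Days between orders = 250 / (D/Q) = 250 / 61.143 ≈ 4.089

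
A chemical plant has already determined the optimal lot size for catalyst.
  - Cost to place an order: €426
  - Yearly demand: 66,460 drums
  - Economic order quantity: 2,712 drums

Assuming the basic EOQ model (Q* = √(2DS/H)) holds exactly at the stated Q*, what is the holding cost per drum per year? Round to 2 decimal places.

From Q* = √(2DS/H) ⇒ Q*² = 2DS/H.
H = 2DS / Q² = 2 × 66,460 × 426 / 2,712² = 7.6988

€7.70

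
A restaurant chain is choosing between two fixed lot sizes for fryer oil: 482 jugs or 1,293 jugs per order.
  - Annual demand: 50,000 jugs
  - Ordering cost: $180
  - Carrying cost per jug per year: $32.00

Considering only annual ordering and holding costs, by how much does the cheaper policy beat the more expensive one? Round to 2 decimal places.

TC(Q) = (D/Q)S + (Q/2)H
TC(482) = (50,000/482)×180 + (482/2)×32 = $26,384.20
TC(1,293) = (50,000/1,293)×180 + (1,293/2)×32 = $27,648.56
Cheaper: Q = 482.  Difference = $1,264.36

$1,264.36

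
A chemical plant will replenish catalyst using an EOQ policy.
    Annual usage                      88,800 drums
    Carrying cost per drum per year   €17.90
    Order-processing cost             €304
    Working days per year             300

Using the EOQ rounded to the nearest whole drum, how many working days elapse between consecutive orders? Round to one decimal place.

5.9 days

2DS/H = 2·88,800·304/17.9 = 3,016,223.46
EOQ = √3,016,223.46 ≈ 1,736.73 → Q = 1,737 drums
Days between orders = 300 / (D/Q) = 300 / 51.123 ≈ 5.868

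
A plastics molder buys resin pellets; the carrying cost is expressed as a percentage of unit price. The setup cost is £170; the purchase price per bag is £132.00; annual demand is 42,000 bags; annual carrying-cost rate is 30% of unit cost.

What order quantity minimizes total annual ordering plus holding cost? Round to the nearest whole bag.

Carrying cost H = £132 × 30% = £39.6000/bag/yr
Optimal lot size Q* = (2 × 42,000 × £170 / £39.6)^½ ≈ 600.50

601 bags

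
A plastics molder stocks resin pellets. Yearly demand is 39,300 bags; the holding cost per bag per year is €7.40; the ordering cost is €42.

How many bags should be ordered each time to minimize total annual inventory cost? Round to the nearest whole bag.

Q* = √(2·D·S / H) = √(2·39,300·42 / 7.4) = √446,108.1 ≈ 667.91

668 bags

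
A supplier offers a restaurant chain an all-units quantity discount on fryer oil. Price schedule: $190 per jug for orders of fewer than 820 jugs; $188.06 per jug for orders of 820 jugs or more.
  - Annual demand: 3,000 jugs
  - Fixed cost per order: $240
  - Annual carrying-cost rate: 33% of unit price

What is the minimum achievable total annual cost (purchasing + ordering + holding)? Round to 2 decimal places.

$579,502.00

H₁ = 33%×$190 = $62.7000;  H₂ = 33%×$188.06 = $62.0598
EOQ₁ = √(2×3,000×240/62.7000) = 151.55  (< 820, feasible at tier 1)
EOQ₂ = √(2×3,000×240/62.0598) = 152.33  (< 820 → use Q = 820 at tier-2 price)
TC(tier 1 (EOQ₁), Q≈151.5) = $579,502.00
TC(tier 2, Q≈820.0) = $590,502.57
Minimum at tier 1 (EOQ₁): $579,502.00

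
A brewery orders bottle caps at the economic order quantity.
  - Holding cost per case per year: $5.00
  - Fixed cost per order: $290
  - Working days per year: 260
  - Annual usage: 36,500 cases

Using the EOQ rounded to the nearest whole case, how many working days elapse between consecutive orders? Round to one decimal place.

EOQ = √(2DS/H) = √(2 × 36,500 × 290 / 5)
    = √(4,234,000.00) ≈ 2,057.67 → Q = 2,058 cases
T = Q/D × 260 days = 2,058/36,500 × 260 = 14.660 days

14.7 days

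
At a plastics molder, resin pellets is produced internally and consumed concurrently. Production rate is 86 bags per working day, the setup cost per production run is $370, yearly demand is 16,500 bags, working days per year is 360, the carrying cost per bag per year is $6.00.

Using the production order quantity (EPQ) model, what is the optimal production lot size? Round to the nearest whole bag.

2,087 bags

Daily demand d = 16,500/360 = 45.833; p = 86; 1 − d/p = 0.46705
EPQ = √(2DS / (H(1 − d/p)))
    = √(2 × 16,500 × 370 / (6 × 0.46705)) ≈ 2,087.37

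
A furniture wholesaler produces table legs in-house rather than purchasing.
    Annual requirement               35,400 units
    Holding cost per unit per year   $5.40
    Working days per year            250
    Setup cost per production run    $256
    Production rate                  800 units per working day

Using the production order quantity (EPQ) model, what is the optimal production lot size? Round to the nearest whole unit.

d = 35,400/250 = 141.6000 units/day;  effective holding cost H(1 − d/p) = 5.4·(1 − 141.6000/800) = 4.44420
Q* = √(2DS / H_eff) = √(2·35,400·256 / 4.44420) ≈ 2,019.48

2,019 units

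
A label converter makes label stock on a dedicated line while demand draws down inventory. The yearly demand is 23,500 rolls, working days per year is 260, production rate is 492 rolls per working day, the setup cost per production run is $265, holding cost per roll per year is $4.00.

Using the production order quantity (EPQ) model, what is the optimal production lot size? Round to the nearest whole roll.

1,953 rolls

Daily demand d = 23,500/260 = 90.385; p = 492; 1 − d/p = 0.81629
EPQ = √(2DS / (H(1 − d/p)))
    = √(2 × 23,500 × 265 / (4 × 0.81629)) ≈ 1,953.08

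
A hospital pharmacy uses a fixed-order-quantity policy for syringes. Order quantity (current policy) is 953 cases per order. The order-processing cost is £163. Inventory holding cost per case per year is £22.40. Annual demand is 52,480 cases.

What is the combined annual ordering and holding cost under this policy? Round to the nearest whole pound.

£19,650

Annual ordering cost = (D/Q)·S = (52,480/953) × 163 = £8,976.12
Annual holding cost  = (Q/2)·H = (953/2) × 22.4 = £10,673.60
Total = £8,976.12 + £10,673.60 = £19,649.72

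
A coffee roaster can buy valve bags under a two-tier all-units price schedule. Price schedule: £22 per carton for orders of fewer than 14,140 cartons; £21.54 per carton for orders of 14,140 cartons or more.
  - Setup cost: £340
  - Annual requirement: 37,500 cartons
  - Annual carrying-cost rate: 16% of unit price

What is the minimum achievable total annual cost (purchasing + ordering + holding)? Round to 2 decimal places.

H₁ = 16%×£22 = £3.5200;  H₂ = 16%×£21.54 = £3.4464
EOQ₁ = √(2×37,500×340/3.5200) = 2,691.53  (< 14,140, feasible at tier 1)
EOQ₂ = √(2×37,500×340/3.4464) = 2,720.11  (< 14,140 → use Q = 14,140 at tier-2 price)
TC(tier 1 (EOQ₁), Q≈2,691.5) = £834,474.18
TC(tier 2, Q≈14,140.0) = £833,017.75
Minimum at tier 2: £833,017.75

£833,017.75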